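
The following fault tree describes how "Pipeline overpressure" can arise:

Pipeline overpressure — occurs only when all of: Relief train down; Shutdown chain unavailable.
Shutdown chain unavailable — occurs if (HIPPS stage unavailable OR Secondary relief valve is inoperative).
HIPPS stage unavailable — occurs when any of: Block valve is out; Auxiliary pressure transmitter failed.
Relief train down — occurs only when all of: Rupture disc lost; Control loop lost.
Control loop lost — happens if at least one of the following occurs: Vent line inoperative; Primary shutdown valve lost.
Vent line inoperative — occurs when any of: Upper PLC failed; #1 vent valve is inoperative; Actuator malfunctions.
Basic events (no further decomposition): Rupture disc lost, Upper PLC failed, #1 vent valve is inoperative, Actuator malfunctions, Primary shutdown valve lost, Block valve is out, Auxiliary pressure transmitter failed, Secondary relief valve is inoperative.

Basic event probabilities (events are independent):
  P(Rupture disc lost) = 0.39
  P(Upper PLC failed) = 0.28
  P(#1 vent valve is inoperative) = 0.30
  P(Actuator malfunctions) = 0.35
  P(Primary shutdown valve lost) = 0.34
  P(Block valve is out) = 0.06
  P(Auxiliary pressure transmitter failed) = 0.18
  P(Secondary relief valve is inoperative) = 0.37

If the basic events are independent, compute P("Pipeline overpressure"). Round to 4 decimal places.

P(Vent line inoperative) [OR] = 1 − (1−0.28) × (1−0.30) × (1−0.35) = 0.672400
P(Control loop lost) [OR] = 1 − (1−0.672400) × (1−0.34) = 0.783784
P(Relief train down) [AND] = 0.39 × 0.783784 = 0.305676
P(HIPPS stage unavailable) [OR] = 1 − (1−0.06) × (1−0.18) = 0.229200
P(Shutdown chain unavailable) [OR] = 1 − (1−0.229200) × (1−0.37) = 0.514396
P(Pipeline overpressure) [AND] = 0.305676 × 0.514396 = 0.157239
Rounded to 4 decimal places: P(Pipeline overpressure) ≈ 0.1572.

0.1572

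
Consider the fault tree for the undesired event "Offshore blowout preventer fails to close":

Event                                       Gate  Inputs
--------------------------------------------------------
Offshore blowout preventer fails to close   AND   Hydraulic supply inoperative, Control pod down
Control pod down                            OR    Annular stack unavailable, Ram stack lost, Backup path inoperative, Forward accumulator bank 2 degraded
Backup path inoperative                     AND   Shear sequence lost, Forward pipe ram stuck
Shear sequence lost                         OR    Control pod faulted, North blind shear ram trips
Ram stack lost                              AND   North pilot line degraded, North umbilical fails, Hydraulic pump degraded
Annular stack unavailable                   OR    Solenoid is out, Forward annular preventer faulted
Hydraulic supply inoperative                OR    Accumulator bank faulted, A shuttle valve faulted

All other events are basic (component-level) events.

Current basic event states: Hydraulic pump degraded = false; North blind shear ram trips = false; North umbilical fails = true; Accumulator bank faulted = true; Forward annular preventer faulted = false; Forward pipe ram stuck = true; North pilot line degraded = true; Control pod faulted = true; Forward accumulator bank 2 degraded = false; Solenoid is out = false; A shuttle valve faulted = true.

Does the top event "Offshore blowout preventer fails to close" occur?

Hydraulic supply inoperative [OR]: Accumulator bank faulted=occurs, A shuttle valve faulted=occurs → at least one input occurs → occurs.
Annular stack unavailable [OR]: Solenoid is out=not, Forward annular preventer faulted=not → no input occurs → does not occur.
Ram stack lost [AND]: North pilot line degraded=occurs, North umbilical fails=occurs, Hydraulic pump degraded=not → not all inputs occur → does not occur.
Shear sequence lost [OR]: Control pod faulted=occurs, North blind shear ram trips=not → at least one input occurs → occurs.
Backup path inoperative [AND]: Shear sequence lost=occurs, Forward pipe ram stuck=occurs → all inputs occur → occurs.
Control pod down [OR]: Annular stack unavailable=not, Ram stack lost=not, Backup path inoperative=occurs, Forward accumulator bank 2 degraded=not → at least one input occurs → occurs.
Offshore blowout preventer fails to close [AND]: Hydraulic supply inoperative=occurs, Control pod down=occurs → all inputs occur → occurs.

Yes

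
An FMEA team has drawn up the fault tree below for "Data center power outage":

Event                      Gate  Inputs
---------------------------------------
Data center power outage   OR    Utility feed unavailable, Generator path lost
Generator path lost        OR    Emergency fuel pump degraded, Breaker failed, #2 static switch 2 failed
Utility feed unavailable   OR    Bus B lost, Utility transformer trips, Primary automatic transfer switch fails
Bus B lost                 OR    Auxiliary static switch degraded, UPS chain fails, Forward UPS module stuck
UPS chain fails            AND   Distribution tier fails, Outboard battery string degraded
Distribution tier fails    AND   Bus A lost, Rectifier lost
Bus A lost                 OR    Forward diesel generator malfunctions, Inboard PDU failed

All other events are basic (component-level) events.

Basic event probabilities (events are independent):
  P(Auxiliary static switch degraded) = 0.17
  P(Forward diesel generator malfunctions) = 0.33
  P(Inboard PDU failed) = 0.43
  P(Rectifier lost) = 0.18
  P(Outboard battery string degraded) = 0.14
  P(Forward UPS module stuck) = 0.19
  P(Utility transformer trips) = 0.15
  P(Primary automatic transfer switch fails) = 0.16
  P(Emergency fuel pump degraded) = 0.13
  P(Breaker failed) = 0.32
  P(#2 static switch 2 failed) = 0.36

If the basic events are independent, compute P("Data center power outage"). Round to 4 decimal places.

P(Bus A lost) [OR] = 1 − (1−0.33) × (1−0.43) = 0.618100
P(Distribution tier fails) [AND] = 0.618100 × 0.18 = 0.111258
P(UPS chain fails) [AND] = 0.111258 × 0.14 = 0.015576
P(Bus B lost) [OR] = 1 − (1−0.17) × (1−0.015576) × (1−0.19) = 0.338172
P(Utility feed unavailable) [OR] = 1 − (1−0.338172) × (1−0.15) × (1−0.16) = 0.527455
P(Generator path lost) [OR] = 1 − (1−0.13) × (1−0.32) × (1−0.36) = 0.621376
P(Data center power outage) [OR] = 1 − (1−0.527455) × (1−0.621376) = 0.821083
Rounded to 4 decimal places: P(Data center power outage) ≈ 0.8211.

0.8211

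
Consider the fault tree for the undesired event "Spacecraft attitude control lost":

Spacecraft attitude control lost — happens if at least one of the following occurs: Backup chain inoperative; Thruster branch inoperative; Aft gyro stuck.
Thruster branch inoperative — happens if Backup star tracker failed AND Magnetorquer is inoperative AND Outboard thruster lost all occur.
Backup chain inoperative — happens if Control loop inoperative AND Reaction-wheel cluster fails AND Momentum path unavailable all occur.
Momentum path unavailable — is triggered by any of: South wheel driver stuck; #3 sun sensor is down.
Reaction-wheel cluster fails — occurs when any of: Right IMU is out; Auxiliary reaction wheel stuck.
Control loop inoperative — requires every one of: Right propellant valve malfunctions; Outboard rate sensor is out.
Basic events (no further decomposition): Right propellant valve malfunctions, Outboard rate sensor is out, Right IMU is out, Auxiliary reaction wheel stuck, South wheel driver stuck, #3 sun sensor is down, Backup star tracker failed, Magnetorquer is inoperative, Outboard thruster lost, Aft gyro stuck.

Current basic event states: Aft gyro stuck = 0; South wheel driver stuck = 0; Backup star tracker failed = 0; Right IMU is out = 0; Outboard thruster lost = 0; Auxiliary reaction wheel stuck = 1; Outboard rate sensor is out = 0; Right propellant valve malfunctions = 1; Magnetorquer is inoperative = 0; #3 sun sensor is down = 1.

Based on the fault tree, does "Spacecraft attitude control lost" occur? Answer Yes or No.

No

Control loop inoperative [AND]: Right propellant valve malfunctions=occurs, Outboard rate sensor is out=not → not all inputs occur → does not occur.
Reaction-wheel cluster fails [OR]: Right IMU is out=not, Auxiliary reaction wheel stuck=occurs → at least one input occurs → occurs.
Momentum path unavailable [OR]: South wheel driver stuck=not, #3 sun sensor is down=occurs → at least one input occurs → occurs.
Backup chain inoperative [AND]: Control loop inoperative=not, Reaction-wheel cluster fails=occurs, Momentum path unavailable=occurs → not all inputs occur → does not occur.
Thruster branch inoperative [AND]: Backup star tracker failed=not, Magnetorquer is inoperative=not, Outboard thruster lost=not → not all inputs occur → does not occur.
Spacecraft attitude control lost [OR]: Backup chain inoperative=not, Thruster branch inoperative=not, Aft gyro stuck=not → no input occurs → does not occur.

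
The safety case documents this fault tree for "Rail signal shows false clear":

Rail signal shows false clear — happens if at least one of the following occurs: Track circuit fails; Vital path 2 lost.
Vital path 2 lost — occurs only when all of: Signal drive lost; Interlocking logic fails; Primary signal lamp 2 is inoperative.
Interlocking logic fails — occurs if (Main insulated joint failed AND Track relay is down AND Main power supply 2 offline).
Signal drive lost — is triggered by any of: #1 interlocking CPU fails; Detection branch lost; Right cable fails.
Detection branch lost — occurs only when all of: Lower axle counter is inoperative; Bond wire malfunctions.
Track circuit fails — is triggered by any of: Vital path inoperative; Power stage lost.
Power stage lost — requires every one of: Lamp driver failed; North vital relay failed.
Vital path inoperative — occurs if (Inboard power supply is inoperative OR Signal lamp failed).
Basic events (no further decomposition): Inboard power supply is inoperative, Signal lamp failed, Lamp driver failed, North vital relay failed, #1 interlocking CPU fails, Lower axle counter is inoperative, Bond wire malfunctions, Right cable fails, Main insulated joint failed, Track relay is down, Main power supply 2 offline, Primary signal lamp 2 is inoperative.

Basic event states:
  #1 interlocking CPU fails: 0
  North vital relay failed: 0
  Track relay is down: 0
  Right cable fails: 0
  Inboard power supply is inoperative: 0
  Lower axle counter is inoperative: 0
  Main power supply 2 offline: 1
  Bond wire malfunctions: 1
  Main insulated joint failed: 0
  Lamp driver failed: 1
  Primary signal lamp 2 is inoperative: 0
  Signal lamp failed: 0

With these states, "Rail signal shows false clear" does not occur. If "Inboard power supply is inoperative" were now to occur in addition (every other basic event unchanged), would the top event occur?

Counterfactual: set "Inboard power supply is inoperative" to occurred.
Vital path inoperative [OR]: Inboard power supply is inoperative=occurs, Signal lamp failed=not → at least one input occurs → occurs.
Power stage lost [AND]: Lamp driver failed=occurs, North vital relay failed=not → not all inputs occur → does not occur.
Track circuit fails [OR]: Vital path inoperative=occurs, Power stage lost=not → at least one input occurs → occurs.
Detection branch lost [AND]: Lower axle counter is inoperative=not, Bond wire malfunctions=occurs → not all inputs occur → does not occur.
Signal drive lost [OR]: #1 interlocking CPU fails=not, Detection branch lost=not, Right cable fails=not → no input occurs → does not occur.
Interlocking logic fails [AND]: Main insulated joint failed=not, Track relay is down=not, Main power supply 2 offline=occurs → not all inputs occur → does not occur.
Vital path 2 lost [AND]: Signal drive lost=not, Interlocking logic fails=not, Primary signal lamp 2 is inoperative=not → not all inputs occur → does not occur.
Rail signal shows false clear [OR]: Track circuit fails=occurs, Vital path 2 lost=not → at least one input occurs → occurs.

Yes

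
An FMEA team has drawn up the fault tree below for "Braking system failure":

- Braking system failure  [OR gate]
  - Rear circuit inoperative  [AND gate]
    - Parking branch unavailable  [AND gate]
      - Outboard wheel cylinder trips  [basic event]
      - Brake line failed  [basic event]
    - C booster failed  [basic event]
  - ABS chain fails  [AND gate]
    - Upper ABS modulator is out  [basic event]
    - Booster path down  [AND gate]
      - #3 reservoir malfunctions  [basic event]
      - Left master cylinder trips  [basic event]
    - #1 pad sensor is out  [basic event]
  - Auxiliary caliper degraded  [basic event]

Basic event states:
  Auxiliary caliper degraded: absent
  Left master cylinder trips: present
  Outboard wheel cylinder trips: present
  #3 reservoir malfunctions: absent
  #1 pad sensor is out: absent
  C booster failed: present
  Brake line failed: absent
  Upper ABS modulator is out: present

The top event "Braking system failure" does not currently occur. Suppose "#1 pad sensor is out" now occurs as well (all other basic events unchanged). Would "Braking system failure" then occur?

No

Counterfactual: set "#1 pad sensor is out" to occurred.
Parking branch unavailable [AND]: Outboard wheel cylinder trips=occurs, Brake line failed=not → not all inputs occur → does not occur.
Rear circuit inoperative [AND]: Parking branch unavailable=not, C booster failed=occurs → not all inputs occur → does not occur.
Booster path down [AND]: #3 reservoir malfunctions=not, Left master cylinder trips=occurs → not all inputs occur → does not occur.
ABS chain fails [AND]: Upper ABS modulator is out=occurs, Booster path down=not, #1 pad sensor is out=occurs → not all inputs occur → does not occur.
Braking system failure [OR]: Rear circuit inoperative=not, ABS chain fails=not, Auxiliary caliper degraded=not → no input occurs → does not occur.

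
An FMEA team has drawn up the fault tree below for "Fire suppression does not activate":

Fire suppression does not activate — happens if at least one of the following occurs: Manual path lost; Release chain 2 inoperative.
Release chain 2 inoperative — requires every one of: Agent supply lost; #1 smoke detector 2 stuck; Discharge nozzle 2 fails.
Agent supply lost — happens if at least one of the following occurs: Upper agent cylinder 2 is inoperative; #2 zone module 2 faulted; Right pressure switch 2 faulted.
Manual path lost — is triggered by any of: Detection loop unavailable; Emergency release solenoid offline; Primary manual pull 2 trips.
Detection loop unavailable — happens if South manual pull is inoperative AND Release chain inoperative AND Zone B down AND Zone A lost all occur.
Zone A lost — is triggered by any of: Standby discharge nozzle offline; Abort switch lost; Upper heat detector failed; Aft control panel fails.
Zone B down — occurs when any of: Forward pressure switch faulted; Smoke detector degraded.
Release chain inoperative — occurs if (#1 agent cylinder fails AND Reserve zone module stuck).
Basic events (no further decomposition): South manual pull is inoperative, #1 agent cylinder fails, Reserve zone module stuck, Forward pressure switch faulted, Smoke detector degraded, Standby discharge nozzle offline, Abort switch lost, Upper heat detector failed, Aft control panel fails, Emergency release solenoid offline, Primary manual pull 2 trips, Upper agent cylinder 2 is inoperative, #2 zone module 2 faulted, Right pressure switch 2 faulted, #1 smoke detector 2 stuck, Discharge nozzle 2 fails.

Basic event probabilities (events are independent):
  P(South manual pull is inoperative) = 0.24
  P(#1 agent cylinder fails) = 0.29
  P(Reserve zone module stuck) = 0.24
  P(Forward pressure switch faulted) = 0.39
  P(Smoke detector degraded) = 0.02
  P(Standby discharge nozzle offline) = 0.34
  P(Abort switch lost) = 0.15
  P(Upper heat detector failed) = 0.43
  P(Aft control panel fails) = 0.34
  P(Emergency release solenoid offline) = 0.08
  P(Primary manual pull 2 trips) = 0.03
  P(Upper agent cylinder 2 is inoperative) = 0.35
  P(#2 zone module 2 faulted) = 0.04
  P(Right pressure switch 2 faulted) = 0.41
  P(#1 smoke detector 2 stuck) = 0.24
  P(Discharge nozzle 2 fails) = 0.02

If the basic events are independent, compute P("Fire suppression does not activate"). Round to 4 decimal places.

P(Release chain inoperative) [AND] = 0.29 × 0.24 = 0.069600
P(Zone B down) [OR] = 1 − (1−0.39) × (1−0.02) = 0.402200
P(Zone A lost) [OR] = 1 − (1−0.34) × (1−0.15) × (1−0.43) × (1−0.34) = 0.788952
P(Detection loop unavailable) [AND] = 0.24 × 0.069600 × 0.402200 × 0.788952 = 0.005300
P(Manual path lost) [OR] = 1 − (1−0.005300) × (1−0.08) × (1−0.03) = 0.112330
P(Agent supply lost) [OR] = 1 − (1−0.35) × (1−0.04) × (1−0.41) = 0.631840
P(Release chain 2 inoperative) [AND] = 0.631840 × 0.24 × 0.02 = 0.003033
P(Fire suppression does not activate) [OR] = 1 − (1−0.112330) × (1−0.003033) = 0.115022
Rounded to 4 decimal places: P(Fire suppression does not activate) ≈ 0.1150.

0.1150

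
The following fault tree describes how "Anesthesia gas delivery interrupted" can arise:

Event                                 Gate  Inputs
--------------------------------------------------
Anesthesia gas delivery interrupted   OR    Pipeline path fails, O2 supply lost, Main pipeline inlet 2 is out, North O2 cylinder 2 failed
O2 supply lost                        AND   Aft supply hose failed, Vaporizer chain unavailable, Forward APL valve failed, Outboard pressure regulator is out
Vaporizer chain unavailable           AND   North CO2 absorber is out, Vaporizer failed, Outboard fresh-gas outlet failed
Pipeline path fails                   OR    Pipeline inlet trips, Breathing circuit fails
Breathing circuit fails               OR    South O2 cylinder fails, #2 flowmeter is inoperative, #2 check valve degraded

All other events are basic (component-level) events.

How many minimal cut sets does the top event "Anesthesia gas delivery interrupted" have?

Breathing circuit fails [OR]: union of children's cut sets → 3 cut set(s).
Pipeline path fails [OR]: union of children's cut sets → 4 cut set(s).
Vaporizer chain unavailable [AND]: one cut set from each child combined → 1 × 1 × 1 = 1 cut set(s).
O2 supply lost [AND]: one cut set from each child combined → 1 × 1 × 1 × 1 = 1 cut set(s).
Anesthesia gas delivery interrupted [OR]: union of children's cut sets → 7 cut set(s).
Minimal cut sets: {Pipeline inlet trips}; {South O2 cylinder fails}; {#2 flowmeter is inoperative}; {#2 check valve degraded}; {Aft supply hose failed, Forward APL valve failed, North CO2 absorber is out, Outboard fresh-gas outlet failed, Outboard pressure regulator is out, Vaporizer failed}; {Main pipeline inlet 2 is out}; {North O2 cylinder 2 failed}.

7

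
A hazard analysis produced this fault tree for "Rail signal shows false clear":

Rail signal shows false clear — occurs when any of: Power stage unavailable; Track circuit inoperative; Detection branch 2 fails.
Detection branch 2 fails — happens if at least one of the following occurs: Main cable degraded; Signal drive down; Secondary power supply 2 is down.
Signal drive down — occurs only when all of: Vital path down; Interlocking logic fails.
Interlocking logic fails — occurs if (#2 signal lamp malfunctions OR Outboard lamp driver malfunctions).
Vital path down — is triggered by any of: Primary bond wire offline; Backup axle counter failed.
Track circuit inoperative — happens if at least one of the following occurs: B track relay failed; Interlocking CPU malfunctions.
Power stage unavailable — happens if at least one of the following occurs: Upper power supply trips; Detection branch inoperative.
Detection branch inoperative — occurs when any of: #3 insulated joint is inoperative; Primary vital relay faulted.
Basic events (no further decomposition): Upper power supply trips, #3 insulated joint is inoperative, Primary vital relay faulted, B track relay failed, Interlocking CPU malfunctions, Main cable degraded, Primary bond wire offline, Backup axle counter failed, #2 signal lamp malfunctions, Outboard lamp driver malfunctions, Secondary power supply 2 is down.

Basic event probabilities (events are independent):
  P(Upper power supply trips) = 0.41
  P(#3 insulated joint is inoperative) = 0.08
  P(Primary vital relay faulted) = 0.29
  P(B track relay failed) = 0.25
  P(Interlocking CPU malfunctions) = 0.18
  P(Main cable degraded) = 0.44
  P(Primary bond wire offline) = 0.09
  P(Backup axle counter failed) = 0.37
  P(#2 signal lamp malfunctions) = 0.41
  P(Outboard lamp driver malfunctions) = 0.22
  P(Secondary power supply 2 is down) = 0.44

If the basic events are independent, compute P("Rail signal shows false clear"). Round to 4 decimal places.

0.9428

P(Detection branch inoperative) [OR] = 1 − (1−0.08) × (1−0.29) = 0.346800
P(Power stage unavailable) [OR] = 1 − (1−0.41) × (1−0.346800) = 0.614612
P(Track circuit inoperative) [OR] = 1 − (1−0.25) × (1−0.18) = 0.385000
P(Vital path down) [OR] = 1 − (1−0.09) × (1−0.37) = 0.426700
P(Interlocking logic fails) [OR] = 1 − (1−0.41) × (1−0.22) = 0.539800
P(Signal drive down) [AND] = 0.426700 × 0.539800 = 0.230333
P(Detection branch 2 fails) [OR] = 1 − (1−0.44) × (1−0.230333) × (1−0.44) = 0.758632
P(Rail signal shows false clear) [OR] = 1 − (1−0.614612) × (1−0.385000) × (1−0.758632) = 0.942792
Rounded to 4 decimal places: P(Rail signal shows false clear) ≈ 0.9428.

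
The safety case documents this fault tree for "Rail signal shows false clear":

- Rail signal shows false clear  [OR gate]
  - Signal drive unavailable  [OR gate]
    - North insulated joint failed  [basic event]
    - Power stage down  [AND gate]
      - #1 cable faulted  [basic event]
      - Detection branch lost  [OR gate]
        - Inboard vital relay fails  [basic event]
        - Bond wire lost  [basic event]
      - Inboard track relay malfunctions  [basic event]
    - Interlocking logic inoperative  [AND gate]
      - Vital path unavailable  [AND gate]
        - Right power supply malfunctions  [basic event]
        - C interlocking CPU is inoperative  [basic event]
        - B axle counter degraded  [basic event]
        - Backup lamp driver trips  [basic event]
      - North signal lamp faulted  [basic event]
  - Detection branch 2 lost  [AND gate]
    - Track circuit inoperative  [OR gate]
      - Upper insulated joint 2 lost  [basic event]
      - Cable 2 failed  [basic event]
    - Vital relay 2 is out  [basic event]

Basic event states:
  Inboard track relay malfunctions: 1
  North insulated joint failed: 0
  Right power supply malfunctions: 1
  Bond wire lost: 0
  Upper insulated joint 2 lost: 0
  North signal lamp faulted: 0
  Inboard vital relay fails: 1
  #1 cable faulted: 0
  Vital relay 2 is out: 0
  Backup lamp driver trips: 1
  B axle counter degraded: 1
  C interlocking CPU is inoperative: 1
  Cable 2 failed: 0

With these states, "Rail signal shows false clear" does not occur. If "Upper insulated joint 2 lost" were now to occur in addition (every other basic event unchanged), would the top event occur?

No

Counterfactual: set "Upper insulated joint 2 lost" to occurred.
Detection branch lost [OR]: Inboard vital relay fails=occurs, Bond wire lost=not → at least one input occurs → occurs.
Power stage down [AND]: #1 cable faulted=not, Detection branch lost=occurs, Inboard track relay malfunctions=occurs → not all inputs occur → does not occur.
Vital path unavailable [AND]: Right power supply malfunctions=occurs, C interlocking CPU is inoperative=occurs, B axle counter degraded=occurs, Backup lamp driver trips=occurs → all inputs occur → occurs.
Interlocking logic inoperative [AND]: Vital path unavailable=occurs, North signal lamp faulted=not → not all inputs occur → does not occur.
Signal drive unavailable [OR]: North insulated joint failed=not, Power stage down=not, Interlocking logic inoperative=not → no input occurs → does not occur.
Track circuit inoperative [OR]: Upper insulated joint 2 lost=occurs, Cable 2 failed=not → at least one input occurs → occurs.
Detection branch 2 lost [AND]: Track circuit inoperative=occurs, Vital relay 2 is out=not → not all inputs occur → does not occur.
Rail signal shows false clear [OR]: Signal drive unavailable=not, Detection branch 2 lost=not → no input occurs → does not occur.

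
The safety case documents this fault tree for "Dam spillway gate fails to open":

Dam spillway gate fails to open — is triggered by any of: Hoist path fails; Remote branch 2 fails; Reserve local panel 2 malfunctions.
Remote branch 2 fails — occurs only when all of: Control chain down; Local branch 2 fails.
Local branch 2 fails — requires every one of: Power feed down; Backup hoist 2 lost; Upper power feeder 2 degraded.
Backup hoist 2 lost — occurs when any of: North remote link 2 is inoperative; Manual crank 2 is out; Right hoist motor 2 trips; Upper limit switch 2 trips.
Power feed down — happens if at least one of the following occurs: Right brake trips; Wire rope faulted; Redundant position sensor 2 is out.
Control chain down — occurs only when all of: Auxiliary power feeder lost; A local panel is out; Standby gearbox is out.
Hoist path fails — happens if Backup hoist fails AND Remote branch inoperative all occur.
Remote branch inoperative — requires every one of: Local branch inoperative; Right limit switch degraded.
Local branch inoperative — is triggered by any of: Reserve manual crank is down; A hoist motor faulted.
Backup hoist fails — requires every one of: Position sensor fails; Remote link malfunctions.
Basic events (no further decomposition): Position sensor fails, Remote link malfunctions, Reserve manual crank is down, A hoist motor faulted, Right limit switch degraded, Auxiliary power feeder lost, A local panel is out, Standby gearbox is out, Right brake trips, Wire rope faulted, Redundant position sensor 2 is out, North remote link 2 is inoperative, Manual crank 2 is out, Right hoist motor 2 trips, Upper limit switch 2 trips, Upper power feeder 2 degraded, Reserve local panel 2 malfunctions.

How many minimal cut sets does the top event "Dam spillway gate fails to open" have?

Backup hoist fails [AND]: one cut set from each child combined → 1 × 1 = 1 cut set(s).
Local branch inoperative [OR]: union of children's cut sets → 2 cut set(s).
Remote branch inoperative [AND]: one cut set from each child combined → 2 × 1 = 2 cut set(s).
Hoist path fails [AND]: one cut set from each child combined → 1 × 2 = 2 cut set(s).
Control chain down [AND]: one cut set from each child combined → 1 × 1 × 1 = 1 cut set(s).
Power feed down [OR]: union of children's cut sets → 3 cut set(s).
Backup hoist 2 lost [OR]: union of children's cut sets → 4 cut set(s).
Local branch 2 fails [AND]: one cut set from each child combined → 3 × 4 × 1 = 12 cut set(s).
Remote branch 2 fails [AND]: one cut set from each child combined → 1 × 12 = 12 cut set(s).
Dam spillway gate fails to open [OR]: union of children's cut sets → 15 cut set(s).

15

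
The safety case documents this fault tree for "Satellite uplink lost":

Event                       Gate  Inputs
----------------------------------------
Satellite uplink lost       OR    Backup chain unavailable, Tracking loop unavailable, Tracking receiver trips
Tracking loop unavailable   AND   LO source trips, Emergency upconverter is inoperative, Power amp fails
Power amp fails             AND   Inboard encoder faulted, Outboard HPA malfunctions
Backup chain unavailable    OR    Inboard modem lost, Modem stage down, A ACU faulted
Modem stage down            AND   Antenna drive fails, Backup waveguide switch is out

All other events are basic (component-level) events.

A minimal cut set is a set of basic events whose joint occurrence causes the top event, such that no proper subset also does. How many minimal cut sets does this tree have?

5

Modem stage down [AND]: one cut set from each child combined → 1 × 1 = 1 cut set(s).
Backup chain unavailable [OR]: union of children's cut sets → 3 cut set(s).
Power amp fails [AND]: one cut set from each child combined → 1 × 1 = 1 cut set(s).
Tracking loop unavailable [AND]: one cut set from each child combined → 1 × 1 × 1 = 1 cut set(s).
Satellite uplink lost [OR]: union of children's cut sets → 5 cut set(s).
Minimal cut sets: {Inboard modem lost}; {Antenna drive fails, Backup waveguide switch is out}; {A ACU faulted}; {Emergency upconverter is inoperative, Inboard encoder faulted, LO source trips, Outboard HPA malfunctions}; {Tracking receiver trips}.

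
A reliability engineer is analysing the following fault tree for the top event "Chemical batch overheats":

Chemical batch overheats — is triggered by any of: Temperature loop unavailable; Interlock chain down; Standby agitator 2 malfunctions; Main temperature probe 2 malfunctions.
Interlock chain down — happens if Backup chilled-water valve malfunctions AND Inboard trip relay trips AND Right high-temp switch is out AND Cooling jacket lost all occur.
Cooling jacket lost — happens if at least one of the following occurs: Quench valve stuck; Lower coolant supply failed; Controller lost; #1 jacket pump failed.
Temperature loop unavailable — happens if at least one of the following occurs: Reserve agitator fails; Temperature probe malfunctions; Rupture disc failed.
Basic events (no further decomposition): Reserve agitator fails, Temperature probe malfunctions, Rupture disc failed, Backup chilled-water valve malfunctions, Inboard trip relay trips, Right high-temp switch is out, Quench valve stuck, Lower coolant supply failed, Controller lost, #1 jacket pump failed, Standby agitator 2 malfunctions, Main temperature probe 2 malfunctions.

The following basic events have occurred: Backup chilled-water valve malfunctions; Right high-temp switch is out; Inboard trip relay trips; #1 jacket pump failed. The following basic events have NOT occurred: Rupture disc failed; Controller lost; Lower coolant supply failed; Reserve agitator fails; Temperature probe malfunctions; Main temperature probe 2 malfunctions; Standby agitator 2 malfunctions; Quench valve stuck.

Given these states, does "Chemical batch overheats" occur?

Yes

Temperature loop unavailable [OR]: Reserve agitator fails=not, Temperature probe malfunctions=not, Rupture disc failed=not → no input occurs → does not occur.
Cooling jacket lost [OR]: Quench valve stuck=not, Lower coolant supply failed=not, Controller lost=not, #1 jacket pump failed=occurs → at least one input occurs → occurs.
Interlock chain down [AND]: Backup chilled-water valve malfunctions=occurs, Inboard trip relay trips=occurs, Right high-temp switch is out=occurs, Cooling jacket lost=occurs → all inputs occur → occurs.
Chemical batch overheats [OR]: Temperature loop unavailable=not, Interlock chain down=occurs, Standby agitator 2 malfunctions=not, Main temperature probe 2 malfunctions=not → at least one input occurs → occurs.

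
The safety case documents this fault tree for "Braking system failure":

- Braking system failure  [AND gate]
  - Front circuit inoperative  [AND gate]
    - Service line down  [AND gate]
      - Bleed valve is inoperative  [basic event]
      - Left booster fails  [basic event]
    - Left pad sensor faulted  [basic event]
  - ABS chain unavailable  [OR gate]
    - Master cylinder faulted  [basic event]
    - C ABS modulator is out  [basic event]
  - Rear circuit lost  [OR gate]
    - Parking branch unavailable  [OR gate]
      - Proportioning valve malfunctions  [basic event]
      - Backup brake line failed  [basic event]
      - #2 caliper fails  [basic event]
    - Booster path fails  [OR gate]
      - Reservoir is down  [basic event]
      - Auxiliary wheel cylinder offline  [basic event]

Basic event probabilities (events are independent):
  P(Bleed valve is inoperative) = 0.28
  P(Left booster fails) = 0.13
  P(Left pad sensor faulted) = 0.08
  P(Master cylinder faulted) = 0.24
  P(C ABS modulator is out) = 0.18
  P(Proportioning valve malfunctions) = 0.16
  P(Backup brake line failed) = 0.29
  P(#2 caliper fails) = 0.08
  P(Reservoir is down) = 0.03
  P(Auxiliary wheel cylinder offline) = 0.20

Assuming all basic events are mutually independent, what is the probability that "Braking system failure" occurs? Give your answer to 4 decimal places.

P(Service line down) [AND] = 0.28 × 0.13 = 0.036400
P(Front circuit inoperative) [AND] = 0.036400 × 0.08 = 0.002912
P(ABS chain unavailable) [OR] = 1 − (1−0.24) × (1−0.18) = 0.376800
P(Parking branch unavailable) [OR] = 1 − (1−0.16) × (1−0.29) × (1−0.08) = 0.451312
P(Booster path fails) [OR] = 1 − (1−0.03) × (1−0.20) = 0.224000
P(Rear circuit lost) [OR] = 1 − (1−0.451312) × (1−0.224000) = 0.574218
P(Braking system failure) [AND] = 0.002912 × 0.376800 × 0.574218 = 0.000630
Rounded to 4 decimal places: P(Braking system failure) ≈ 0.0006.

0.0006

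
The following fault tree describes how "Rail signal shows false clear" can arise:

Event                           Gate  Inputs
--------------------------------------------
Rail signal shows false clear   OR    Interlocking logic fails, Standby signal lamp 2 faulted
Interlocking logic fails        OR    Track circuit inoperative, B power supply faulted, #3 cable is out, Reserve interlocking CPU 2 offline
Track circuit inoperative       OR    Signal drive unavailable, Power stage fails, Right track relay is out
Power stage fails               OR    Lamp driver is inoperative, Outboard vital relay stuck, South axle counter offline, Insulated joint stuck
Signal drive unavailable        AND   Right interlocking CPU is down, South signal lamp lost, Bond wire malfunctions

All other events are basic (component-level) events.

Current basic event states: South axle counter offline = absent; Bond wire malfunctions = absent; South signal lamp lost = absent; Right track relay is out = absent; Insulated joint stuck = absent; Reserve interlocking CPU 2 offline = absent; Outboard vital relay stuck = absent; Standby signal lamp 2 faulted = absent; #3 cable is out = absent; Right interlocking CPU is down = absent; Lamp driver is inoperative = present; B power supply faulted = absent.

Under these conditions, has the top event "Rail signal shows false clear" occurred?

Yes

Signal drive unavailable [AND]: Right interlocking CPU is down=not, South signal lamp lost=not, Bond wire malfunctions=not → not all inputs occur → does not occur.
Power stage fails [OR]: Lamp driver is inoperative=occurs, Outboard vital relay stuck=not, South axle counter offline=not, Insulated joint stuck=not → at least one input occurs → occurs.
Track circuit inoperative [OR]: Signal drive unavailable=not, Power stage fails=occurs, Right track relay is out=not → at least one input occurs → occurs.
Interlocking logic fails [OR]: Track circuit inoperative=occurs, B power supply faulted=not, #3 cable is out=not, Reserve interlocking CPU 2 offline=not → at least one input occurs → occurs.
Rail signal shows false clear [OR]: Interlocking logic fails=occurs, Standby signal lamp 2 faulted=not → at least one input occurs → occurs.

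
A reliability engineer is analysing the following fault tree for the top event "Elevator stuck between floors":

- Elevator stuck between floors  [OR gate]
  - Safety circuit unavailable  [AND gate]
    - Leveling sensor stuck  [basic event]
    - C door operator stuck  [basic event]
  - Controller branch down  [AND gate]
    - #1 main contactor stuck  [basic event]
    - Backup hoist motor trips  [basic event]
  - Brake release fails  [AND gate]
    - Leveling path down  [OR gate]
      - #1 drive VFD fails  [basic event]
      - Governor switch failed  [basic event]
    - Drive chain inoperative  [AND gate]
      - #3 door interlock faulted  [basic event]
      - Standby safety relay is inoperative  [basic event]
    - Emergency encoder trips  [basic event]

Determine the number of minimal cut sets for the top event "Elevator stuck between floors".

4

Safety circuit unavailable [AND]: one cut set from each child combined → 1 × 1 = 1 cut set(s).
Controller branch down [AND]: one cut set from each child combined → 1 × 1 = 1 cut set(s).
Leveling path down [OR]: union of children's cut sets → 2 cut set(s).
Drive chain inoperative [AND]: one cut set from each child combined → 1 × 1 = 1 cut set(s).
Brake release fails [AND]: one cut set from each child combined → 2 × 1 × 1 = 2 cut set(s).
Elevator stuck between floors [OR]: union of children's cut sets → 4 cut set(s).
Minimal cut sets: {C door operator stuck, Leveling sensor stuck}; {#1 main contactor stuck, Backup hoist motor trips}; {#1 drive VFD fails, #3 door interlock faulted, Emergency encoder trips, Standby safety relay is inoperative}; {#3 door interlock faulted, Emergency encoder trips, Governor switch failed, Standby safety relay is inoperative}.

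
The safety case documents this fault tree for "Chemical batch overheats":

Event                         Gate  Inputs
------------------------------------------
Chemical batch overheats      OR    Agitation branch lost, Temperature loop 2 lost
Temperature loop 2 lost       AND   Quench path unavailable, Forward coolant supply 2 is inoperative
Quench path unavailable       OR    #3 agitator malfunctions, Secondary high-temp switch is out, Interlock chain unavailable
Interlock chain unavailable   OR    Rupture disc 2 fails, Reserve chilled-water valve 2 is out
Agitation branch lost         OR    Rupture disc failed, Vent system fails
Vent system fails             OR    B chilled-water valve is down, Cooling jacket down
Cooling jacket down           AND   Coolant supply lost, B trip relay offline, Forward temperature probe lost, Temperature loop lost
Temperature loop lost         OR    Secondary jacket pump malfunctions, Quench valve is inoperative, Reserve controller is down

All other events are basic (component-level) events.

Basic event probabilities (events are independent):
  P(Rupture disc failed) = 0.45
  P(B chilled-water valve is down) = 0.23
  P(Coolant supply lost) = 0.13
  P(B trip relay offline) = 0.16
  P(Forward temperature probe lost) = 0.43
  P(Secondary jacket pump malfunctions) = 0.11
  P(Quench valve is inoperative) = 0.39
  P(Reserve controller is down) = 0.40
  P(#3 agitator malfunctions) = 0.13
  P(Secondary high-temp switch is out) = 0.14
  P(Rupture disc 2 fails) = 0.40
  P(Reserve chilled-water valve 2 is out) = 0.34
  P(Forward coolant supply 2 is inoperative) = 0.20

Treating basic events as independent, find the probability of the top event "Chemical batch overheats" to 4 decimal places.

P(Temperature loop lost) [OR] = 1 − (1−0.11) × (1−0.39) × (1−0.40) = 0.674260
P(Cooling jacket down) [AND] = 0.13 × 0.16 × 0.43 × 0.674260 = 0.006031
P(Vent system fails) [OR] = 1 − (1−0.23) × (1−0.006031) = 0.234644
P(Agitation branch lost) [OR] = 1 − (1−0.45) × (1−0.234644) = 0.579054
P(Interlock chain unavailable) [OR] = 1 − (1−0.40) × (1−0.34) = 0.604000
P(Quench path unavailable) [OR] = 1 − (1−0.13) × (1−0.14) × (1−0.604000) = 0.703713
P(Temperature loop 2 lost) [AND] = 0.703713 × 0.20 = 0.140743
P(Chemical batch overheats) [OR] = 1 − (1−0.579054) × (1−0.140743) = 0.638299
Rounded to 4 decimal places: P(Chemical batch overheats) ≈ 0.6383.

0.6383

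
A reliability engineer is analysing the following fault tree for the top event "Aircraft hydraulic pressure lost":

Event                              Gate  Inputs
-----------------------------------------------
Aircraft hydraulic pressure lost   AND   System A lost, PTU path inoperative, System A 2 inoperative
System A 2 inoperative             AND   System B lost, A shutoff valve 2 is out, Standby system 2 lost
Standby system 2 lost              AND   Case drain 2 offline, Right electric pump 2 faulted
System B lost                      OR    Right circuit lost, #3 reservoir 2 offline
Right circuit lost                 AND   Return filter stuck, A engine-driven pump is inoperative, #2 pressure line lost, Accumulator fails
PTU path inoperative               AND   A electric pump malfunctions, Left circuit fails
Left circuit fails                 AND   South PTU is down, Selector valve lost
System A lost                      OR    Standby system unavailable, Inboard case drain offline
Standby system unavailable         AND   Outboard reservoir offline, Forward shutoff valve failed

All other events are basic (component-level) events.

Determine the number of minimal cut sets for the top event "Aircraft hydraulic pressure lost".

4

Standby system unavailable [AND]: one cut set from each child combined → 1 × 1 = 1 cut set(s).
System A lost [OR]: union of children's cut sets → 2 cut set(s).
Left circuit fails [AND]: one cut set from each child combined → 1 × 1 = 1 cut set(s).
PTU path inoperative [AND]: one cut set from each child combined → 1 × 1 = 1 cut set(s).
Right circuit lost [AND]: one cut set from each child combined → 1 × 1 × 1 × 1 = 1 cut set(s).
System B lost [OR]: union of children's cut sets → 2 cut set(s).
Standby system 2 lost [AND]: one cut set from each child combined → 1 × 1 = 1 cut set(s).
System A 2 inoperative [AND]: one cut set from each child combined → 2 × 1 × 1 = 2 cut set(s).
Aircraft hydraulic pressure lost [AND]: one cut set from each child combined → 2 × 1 × 2 = 4 cut set(s).
Minimal cut sets: {#2 pressure line lost, A electric pump malfunctions, A engine-driven pump is inoperative, A shutoff valve 2 is out, Accumulator fails, Case drain 2 offline, Forward shutoff valve failed, Outboard reservoir offline, Return filter stuck, Right electric pump 2 faulted, Selector valve lost, South PTU is down}; {#3 reservoir 2 offline, A electric pump malfunctions, A shutoff valve 2 is out, Case drain 2 offline, Forward shutoff valve failed, Outboard reservoir offline, Right electric pump 2 faulted, Selector valve lost, South PTU is down}; {#2 pressure line lost, A electric pump malfunctions, A engine-driven pump is inoperative, A shutoff valve 2 is out, Accumulator fails, Case drain 2 offline, Inboard case drain offline, Return filter stuck, Right electric pump 2 faulted, Selector valve lost, South PTU is down}; {#3 reservoir 2 offline, A electric pump malfunctions, A shutoff valve 2 is out, Case drain 2 offline, Inboard case drain offline, Right electric pump 2 faulted, Selector valve lost, South PTU is down}.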